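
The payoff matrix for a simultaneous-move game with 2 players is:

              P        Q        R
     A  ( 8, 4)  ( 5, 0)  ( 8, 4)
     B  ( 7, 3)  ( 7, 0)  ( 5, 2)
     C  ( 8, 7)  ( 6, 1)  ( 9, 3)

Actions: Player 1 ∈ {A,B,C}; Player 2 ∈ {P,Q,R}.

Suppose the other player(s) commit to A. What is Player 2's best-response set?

argmax u_2 = {P,R}

u_2(P vs A) = 4
u_2(Q vs A) = 0
u_2(R vs A) = 4
max payoff 4 at {P,R}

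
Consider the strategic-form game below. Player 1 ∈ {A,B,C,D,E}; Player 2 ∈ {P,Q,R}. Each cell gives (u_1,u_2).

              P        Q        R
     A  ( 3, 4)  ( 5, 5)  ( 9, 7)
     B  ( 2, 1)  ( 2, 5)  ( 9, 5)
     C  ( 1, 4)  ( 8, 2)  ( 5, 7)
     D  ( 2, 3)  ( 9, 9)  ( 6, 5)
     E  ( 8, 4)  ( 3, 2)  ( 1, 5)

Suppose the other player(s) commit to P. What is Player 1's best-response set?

P1 best: {E}

u_1(A vs P) = 3
u_1(B vs P) = 2
u_1(C vs P) = 1
u_1(D vs P) = 2
u_1(E vs P) = 8
max payoff 8 at {E}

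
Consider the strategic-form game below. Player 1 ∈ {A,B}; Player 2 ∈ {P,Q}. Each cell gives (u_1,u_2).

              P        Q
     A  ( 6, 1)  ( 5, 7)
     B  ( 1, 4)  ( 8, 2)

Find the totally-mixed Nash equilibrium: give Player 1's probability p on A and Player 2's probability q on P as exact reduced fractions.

P1 mixes 1/4 on A; P2 mixes 3/8 on P

P1 indiff ⇒ q·6+(1-q)·5 = q·1+(1-q)·8 ⇒ q(5) = (1-q)(3) ⇒ q = 3/8
P2 indiff ⇒ p·1+(1-p)·4 = p·7+(1-p)·2 ⇒ p(-6) = (1-p)(-2) ⇒ p = 1/4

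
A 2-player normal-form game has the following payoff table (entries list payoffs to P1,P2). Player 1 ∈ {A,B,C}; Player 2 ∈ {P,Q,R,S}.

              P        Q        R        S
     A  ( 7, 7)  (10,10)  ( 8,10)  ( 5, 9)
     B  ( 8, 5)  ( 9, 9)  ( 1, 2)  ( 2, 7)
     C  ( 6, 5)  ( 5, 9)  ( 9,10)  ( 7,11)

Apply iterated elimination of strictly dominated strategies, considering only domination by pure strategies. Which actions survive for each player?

Survivors P1:{A,C} P2:{Q,R,S}

P2 drop P (Q beats it: A:10>7 B:9>5 C:9>5)
P1 drop B (A beats it: Q:10>9 R:8>1 S:5>2)
P1→{A,C} P2→{Q,R,S}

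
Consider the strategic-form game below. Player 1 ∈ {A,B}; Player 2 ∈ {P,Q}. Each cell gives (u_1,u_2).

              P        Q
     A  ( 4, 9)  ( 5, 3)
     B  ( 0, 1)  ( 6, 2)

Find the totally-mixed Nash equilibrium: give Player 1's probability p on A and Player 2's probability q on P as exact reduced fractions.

P1 indiff ⇒ q·4+(1-q)·5 = q·0+(1-q)·6 ⇒ q(4) = (1-q)(1) ⇒ q = 1/5
P2 indiff ⇒ p·9+(1-p)·1 = p·3+(1-p)·2 ⇒ p(6) = (1-p)(1) ⇒ p = 1/7

(p,q) = (1/7, 1/5)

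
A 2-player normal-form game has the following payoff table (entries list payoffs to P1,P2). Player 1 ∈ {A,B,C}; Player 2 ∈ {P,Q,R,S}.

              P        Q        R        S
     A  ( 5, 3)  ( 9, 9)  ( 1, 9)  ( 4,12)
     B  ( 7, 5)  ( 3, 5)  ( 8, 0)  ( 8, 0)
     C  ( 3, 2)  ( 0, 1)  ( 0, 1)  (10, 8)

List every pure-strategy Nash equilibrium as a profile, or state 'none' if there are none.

(A,P): not NE [P1→B gives 7>5; P2→S gives 12>3]
(A,Q): not NE [P2→S gives 12>9]
(A,R): not NE [P1→B gives 8>1; P2→S gives 12>9]
(A,S): not NE [P1→C gives 10>4]
(B,P): NE
(B,Q): not NE [P1→A gives 9>3]
(B,R): not NE [P2→Q gives 5>0]
(B,S): not NE [P1→C gives 10>8; P2→Q gives 5>0]
(C,P): not NE [P1→B gives 7>3; P2→S gives 8>2]
(C,Q): not NE [P1→A gives 9>0; P2→S gives 8>1]
(C,R): not NE [P1→B gives 8>0; P2→S gives 8>1]
(C,S): NE

PSNE = {(B,P), (C,S)}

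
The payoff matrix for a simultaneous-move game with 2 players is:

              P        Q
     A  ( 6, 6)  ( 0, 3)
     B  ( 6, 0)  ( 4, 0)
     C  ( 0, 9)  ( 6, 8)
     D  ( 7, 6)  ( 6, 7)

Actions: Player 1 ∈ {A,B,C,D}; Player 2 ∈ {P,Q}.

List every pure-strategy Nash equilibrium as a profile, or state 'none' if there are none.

(A,P): not NE [P1→D gives 7>6]
(A,Q): not NE [P1→D gives 6>0; P2→P gives 6>3]
(B,P): not NE [P1→D gives 7>6]
(B,Q): not NE [P1→D gives 6>4]
(C,P): not NE [P1→D gives 7>0]
(C,Q): not NE [P2→P gives 9>8]
(D,P): not NE [P2→Q gives 7>6]
(D,Q): NE

NE set: (D,Q)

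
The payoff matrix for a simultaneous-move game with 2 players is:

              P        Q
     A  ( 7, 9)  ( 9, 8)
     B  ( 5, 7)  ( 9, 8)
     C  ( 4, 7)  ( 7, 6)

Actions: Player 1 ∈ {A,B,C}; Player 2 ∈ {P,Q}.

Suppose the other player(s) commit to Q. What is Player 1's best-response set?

u_1(A vs Q) = 9
u_1(B vs Q) = 9
u_1(C vs Q) = 7
max payoff 9 at {A,B}

P1 best: {A,B}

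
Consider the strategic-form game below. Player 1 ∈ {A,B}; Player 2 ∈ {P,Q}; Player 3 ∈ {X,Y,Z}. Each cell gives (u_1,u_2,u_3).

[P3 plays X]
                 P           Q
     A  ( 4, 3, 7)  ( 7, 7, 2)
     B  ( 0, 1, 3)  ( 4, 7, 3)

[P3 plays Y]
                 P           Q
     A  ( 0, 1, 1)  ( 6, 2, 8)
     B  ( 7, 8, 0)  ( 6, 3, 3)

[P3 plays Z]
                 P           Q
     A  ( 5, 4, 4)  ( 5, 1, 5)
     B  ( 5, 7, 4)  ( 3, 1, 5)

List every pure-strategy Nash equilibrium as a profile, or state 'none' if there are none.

(A,P,X): not NE [P2→Q gives 7>3]
(A,P,Y): not NE [P1→B gives 7>0; P2→Q gives 2>1; P3→X gives 7>1]
(A,P,Z): not NE [P3→X gives 7>4]
(A,Q,X): not NE [P3→Y gives 8>2]
(A,Q,Y): NE
(A,Q,Z): not NE [P2→P gives 4>1; P3→Y gives 8>5]
(B,P,X): not NE [P1→A gives 4>0; P2→Q gives 7>1; P3→Z gives 4>3]
(B,P,Y): not NE [P3→Z gives 4>0]
(B,P,Z): NE
(B,Q,X): not NE [P1→A gives 7>4; P3→Z gives 5>3]
(B,Q,Y): not NE [P2→P gives 8>3; P3→Z gives 5>3]
(B,Q,Z): not NE [P1→A gives 5>3; P2→P gives 7>1]

NE set: (A,Q,Y), (B,P,Z)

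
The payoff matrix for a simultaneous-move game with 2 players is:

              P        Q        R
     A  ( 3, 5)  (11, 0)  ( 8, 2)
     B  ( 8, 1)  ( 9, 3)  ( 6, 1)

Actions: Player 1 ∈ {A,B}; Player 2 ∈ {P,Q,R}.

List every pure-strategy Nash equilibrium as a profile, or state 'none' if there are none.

(A,P): not NE [P1→B gives 8>3]
(A,Q): not NE [P2→P gives 5>0]
(A,R): not NE [P2→P gives 5>2]
(B,P): not NE [P2→Q gives 3>1]
(B,Q): not NE [P1→A gives 11>9]
(B,R): not NE [P1→A gives 8>6; P2→Q gives 3>1]

PSNE: ∅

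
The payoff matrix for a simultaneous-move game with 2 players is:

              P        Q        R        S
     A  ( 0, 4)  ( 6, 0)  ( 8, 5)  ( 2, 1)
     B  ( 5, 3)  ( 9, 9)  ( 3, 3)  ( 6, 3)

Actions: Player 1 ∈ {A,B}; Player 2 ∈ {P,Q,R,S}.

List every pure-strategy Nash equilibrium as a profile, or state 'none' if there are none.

NE set: (A,R), (B,Q)

(A,P): not NE [P1→B gives 5>0; P2→R gives 5>4]
(A,Q): not NE [P1→B gives 9>6; P2→R gives 5>0]
(A,R): NE
(A,S): not NE [P1→B gives 6>2; P2→R gives 5>1]
(B,P): not NE [P2→Q gives 9>3]
(B,Q): NE
(B,R): not NE [P1→A gives 8>3; P2→Q gives 9>3]
(B,S): not NE [P2→Q gives 9>3]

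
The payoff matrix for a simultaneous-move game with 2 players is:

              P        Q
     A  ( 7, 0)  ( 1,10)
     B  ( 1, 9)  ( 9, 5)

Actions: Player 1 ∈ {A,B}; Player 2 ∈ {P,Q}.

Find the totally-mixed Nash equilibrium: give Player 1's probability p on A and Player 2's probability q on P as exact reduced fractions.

P1 indiff ⇒ q·7+(1-q)·1 = q·1+(1-q)·9 ⇒ q(6) = (1-q)(8) ⇒ q = 4/7
P2 indiff ⇒ p·0+(1-p)·9 = p·10+(1-p)·5 ⇒ p(-10) = (1-p)(-4) ⇒ p = 2/7

p=2/7, q=4/7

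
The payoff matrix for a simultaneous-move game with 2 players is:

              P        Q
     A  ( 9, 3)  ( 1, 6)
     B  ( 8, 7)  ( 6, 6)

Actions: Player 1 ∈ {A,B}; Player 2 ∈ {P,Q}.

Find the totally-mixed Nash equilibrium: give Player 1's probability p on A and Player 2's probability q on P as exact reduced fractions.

P1 indiff ⇒ q·9+(1-q)·1 = q·8+(1-q)·6 ⇒ q(1) = (1-q)(5) ⇒ q = 5/6
P2 indiff ⇒ p·3+(1-p)·7 = p·6+(1-p)·6 ⇒ p(-3) = (1-p)(-1) ⇒ p = 1/4

p=1/4, q=5/6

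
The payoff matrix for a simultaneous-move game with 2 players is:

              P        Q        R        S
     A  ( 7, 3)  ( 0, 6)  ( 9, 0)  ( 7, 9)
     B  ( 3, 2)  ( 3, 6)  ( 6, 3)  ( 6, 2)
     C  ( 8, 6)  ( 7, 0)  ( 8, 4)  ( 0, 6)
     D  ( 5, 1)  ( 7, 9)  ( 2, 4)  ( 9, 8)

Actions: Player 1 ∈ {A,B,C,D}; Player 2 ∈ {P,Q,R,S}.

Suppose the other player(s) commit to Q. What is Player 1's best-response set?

u_1(A vs Q) = 0
u_1(B vs Q) = 3
u_1(C vs Q) = 7
u_1(D vs Q) = 7
max payoff 7 at {C,D}

BR_1 = {C,D}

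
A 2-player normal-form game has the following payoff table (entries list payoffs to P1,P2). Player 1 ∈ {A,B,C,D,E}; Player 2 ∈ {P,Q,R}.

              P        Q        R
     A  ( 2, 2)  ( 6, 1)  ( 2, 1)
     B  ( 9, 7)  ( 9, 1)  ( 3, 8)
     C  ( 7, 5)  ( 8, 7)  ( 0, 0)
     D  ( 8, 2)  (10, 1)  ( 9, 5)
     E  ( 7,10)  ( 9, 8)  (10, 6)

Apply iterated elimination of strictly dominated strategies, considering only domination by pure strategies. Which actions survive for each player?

Remaining: P1:{B,D,E} P2:{P,R}

P1 drop A (B beats it: P:9>2 Q:9>6 R:3>2)
P1 drop C (B beats it: P:9>7 Q:9>8 R:3>0)
P2 drop Q (P beats it: B:7>1 D:2>1 E:10>8)
P1→{B,D,E} P2→{P,R}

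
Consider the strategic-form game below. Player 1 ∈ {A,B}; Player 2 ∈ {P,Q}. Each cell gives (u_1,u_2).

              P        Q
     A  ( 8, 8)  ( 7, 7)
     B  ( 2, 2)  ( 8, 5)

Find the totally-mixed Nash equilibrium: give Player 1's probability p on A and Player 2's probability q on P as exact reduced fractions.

(p,q) = (3/4, 1/7)

P1 indiff ⇒ q·8+(1-q)·7 = q·2+(1-q)·8 ⇒ q(6) = (1-q)(1) ⇒ q = 1/7
P2 indiff ⇒ p·8+(1-p)·2 = p·7+(1-p)·5 ⇒ p(1) = (1-p)(3) ⇒ p = 3/4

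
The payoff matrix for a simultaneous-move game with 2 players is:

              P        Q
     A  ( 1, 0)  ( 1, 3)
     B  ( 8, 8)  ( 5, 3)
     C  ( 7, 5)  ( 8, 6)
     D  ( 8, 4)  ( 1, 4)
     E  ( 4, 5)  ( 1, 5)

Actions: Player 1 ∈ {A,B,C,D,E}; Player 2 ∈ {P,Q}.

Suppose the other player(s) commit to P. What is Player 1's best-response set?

argmax u_1 = {B,D}

u_1(A vs P) = 1
u_1(B vs P) = 8
u_1(C vs P) = 7
u_1(D vs P) = 8
u_1(E vs P) = 4
max payoff 8 at {B,D}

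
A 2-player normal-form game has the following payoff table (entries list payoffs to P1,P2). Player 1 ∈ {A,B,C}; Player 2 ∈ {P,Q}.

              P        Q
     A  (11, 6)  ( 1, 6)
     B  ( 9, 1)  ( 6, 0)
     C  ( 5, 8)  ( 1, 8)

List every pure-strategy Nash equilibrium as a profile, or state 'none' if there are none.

Nash profiles: (A,P)

(A,P): NE
(A,Q): not NE [P1→B gives 6>1]
(B,P): not NE [P1→A gives 11>9]
(B,Q): not NE [P2→P gives 1>0]
(C,P): not NE [P1→A gives 11>5]
(C,Q): not NE [P1→B gives 6>1]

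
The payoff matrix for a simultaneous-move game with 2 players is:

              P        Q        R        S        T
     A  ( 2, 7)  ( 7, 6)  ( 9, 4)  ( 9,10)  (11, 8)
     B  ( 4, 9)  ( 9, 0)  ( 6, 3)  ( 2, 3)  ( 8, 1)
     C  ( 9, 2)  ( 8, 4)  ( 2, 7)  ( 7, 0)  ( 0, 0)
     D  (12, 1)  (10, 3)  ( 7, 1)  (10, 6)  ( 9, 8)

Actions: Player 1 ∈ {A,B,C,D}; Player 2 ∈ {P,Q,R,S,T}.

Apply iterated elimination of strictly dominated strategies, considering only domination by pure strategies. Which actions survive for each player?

Remaining: P1:{A,D} P2:{S,T}

P1 drop B (D beats it: P:12>4 Q:10>9 R:7>6 S:10>2 T:9>8)
P1 drop C (D beats it: P:12>9 Q:10>8 R:7>2 S:10>7 T:9>0)
P2 drop P (S beats it: A:10>7 D:6>1)
P2 drop Q (S beats it: A:10>6 D:6>3)
P2 drop R (S beats it: A:10>4 D:6>1)
P1→{A,D} P2→{S,T}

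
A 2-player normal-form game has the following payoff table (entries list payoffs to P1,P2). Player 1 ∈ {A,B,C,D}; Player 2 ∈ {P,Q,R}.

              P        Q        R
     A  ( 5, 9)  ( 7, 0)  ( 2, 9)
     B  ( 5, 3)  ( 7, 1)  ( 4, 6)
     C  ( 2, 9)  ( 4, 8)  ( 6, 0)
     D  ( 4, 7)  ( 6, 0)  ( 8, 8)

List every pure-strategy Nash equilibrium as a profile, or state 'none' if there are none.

(A,P): NE
(A,Q): not NE [P2→R gives 9>0]
(A,R): not NE [P1→D gives 8>2]
(B,P): not NE [P2→R gives 6>3]
(B,Q): not NE [P2→R gives 6>1]
(B,R): not NE [P1→D gives 8>4]
(C,P): not NE [P1→B gives 5>2]
(C,Q): not NE [P1→B gives 7>4; P2→P gives 9>8]
(C,R): not NE [P1→D gives 8>6; P2→P gives 9>0]
(D,P): not NE [P1→B gives 5>4; P2→R gives 8>7]
(D,Q): not NE [P1→B gives 7>6; P2→R gives 8>0]
(D,R): NE

Nash profiles: (A,P), (D,R)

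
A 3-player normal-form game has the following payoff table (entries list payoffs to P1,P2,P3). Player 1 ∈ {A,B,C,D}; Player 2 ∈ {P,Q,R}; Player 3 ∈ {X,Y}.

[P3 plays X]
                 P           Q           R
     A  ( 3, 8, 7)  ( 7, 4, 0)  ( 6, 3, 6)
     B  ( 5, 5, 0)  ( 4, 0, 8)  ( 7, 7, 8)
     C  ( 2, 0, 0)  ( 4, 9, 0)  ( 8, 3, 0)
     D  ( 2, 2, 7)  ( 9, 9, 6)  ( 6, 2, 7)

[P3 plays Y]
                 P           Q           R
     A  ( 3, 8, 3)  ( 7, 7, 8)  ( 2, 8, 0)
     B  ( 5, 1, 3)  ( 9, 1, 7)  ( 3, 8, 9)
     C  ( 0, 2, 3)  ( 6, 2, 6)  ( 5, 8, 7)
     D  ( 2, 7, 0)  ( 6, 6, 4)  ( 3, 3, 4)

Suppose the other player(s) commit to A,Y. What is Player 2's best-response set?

u_2(P vs A,Y) = 8
u_2(Q vs A,Y) = 7
u_2(R vs A,Y) = 8
max payoff 8 at {P,R}

P2 best: {P,R}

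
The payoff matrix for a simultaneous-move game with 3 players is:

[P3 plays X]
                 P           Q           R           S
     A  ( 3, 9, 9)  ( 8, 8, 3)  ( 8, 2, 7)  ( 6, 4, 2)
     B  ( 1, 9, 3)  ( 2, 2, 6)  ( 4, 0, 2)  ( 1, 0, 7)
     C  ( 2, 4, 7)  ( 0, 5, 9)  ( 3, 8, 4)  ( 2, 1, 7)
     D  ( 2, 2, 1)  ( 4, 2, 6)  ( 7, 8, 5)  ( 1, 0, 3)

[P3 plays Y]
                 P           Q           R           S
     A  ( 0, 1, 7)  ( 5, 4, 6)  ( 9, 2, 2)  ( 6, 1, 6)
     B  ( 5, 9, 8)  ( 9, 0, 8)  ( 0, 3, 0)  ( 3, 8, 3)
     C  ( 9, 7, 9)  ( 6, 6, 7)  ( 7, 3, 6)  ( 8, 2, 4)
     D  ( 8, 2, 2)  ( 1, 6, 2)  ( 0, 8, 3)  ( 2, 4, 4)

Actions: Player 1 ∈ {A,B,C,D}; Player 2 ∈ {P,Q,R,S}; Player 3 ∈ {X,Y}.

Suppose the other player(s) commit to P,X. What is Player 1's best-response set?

P1 best: {A}

u_1(A vs P,X) = 3
u_1(B vs P,X) = 1
u_1(C vs P,X) = 2
u_1(D vs P,X) = 2
max payoff 3 at {A}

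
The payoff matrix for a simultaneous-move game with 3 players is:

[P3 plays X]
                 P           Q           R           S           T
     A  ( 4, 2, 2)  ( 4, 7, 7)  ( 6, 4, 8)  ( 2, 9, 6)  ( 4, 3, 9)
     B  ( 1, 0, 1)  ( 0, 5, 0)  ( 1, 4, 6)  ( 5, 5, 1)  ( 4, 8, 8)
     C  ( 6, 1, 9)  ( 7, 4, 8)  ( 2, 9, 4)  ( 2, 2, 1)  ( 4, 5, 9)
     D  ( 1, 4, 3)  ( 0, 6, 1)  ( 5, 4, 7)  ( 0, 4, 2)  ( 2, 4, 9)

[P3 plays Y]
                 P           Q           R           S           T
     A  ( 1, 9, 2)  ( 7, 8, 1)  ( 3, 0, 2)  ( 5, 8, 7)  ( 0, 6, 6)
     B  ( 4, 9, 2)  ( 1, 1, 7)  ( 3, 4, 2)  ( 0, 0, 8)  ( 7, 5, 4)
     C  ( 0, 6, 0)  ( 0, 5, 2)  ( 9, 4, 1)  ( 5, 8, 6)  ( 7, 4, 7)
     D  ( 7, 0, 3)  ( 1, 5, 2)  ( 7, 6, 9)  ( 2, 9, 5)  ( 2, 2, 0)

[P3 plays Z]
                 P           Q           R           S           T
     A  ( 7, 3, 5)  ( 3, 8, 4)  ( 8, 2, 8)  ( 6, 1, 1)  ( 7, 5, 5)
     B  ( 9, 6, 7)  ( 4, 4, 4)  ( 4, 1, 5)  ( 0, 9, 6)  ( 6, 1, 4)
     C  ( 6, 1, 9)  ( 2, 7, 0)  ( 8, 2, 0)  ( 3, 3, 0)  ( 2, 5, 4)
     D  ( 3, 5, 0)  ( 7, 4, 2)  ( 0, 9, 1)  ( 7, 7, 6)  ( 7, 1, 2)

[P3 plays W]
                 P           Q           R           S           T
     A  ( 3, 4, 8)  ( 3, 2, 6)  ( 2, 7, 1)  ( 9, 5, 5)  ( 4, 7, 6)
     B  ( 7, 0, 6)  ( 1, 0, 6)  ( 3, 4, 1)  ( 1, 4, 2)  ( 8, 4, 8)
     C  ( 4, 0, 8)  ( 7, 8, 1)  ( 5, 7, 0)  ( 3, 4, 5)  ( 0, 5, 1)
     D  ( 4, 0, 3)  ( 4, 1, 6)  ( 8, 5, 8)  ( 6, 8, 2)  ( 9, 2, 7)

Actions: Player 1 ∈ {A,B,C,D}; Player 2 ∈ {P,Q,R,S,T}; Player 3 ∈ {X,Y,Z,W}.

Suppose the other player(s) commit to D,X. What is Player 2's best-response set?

u_2(P vs D,X) = 4
u_2(Q vs D,X) = 6
u_2(R vs D,X) = 4
u_2(S vs D,X) = 4
u_2(T vs D,X) = 4
max payoff 6 at {Q}

BR_2 = {Q}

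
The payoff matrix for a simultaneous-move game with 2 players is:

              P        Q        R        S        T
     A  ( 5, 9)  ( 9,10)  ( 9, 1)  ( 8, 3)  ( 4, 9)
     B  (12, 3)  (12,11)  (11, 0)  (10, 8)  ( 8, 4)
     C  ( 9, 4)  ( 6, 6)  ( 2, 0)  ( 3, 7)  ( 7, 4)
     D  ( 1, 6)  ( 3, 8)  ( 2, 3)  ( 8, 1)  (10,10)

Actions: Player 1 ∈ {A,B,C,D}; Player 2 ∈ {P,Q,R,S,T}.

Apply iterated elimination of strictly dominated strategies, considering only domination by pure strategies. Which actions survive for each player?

Remaining: P1:{B,D} P2:{Q,T}

P1 drop A (B beats it: P:12>5 Q:12>9 R:11>9 S:10>8 T:8>4)
P1 drop C (B beats it: P:12>9 Q:12>6 R:11>2 S:10>3 T:8>7)
P2 drop P (Q beats it: B:11>3 D:8>6)
P2 drop R (Q beats it: B:11>0 D:8>3)
P2 drop S (Q beats it: B:11>8 D:8>1)
P1→{B,D} P2→{Q,T}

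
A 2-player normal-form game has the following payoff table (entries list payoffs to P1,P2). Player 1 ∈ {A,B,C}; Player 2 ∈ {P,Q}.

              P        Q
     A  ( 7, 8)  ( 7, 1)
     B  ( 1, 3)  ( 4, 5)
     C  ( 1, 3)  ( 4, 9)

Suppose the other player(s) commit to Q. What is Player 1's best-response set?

P1 best: {A}

u_1(A vs Q) = 7
u_1(B vs Q) = 4
u_1(C vs Q) = 4
max payoff 7 at {A}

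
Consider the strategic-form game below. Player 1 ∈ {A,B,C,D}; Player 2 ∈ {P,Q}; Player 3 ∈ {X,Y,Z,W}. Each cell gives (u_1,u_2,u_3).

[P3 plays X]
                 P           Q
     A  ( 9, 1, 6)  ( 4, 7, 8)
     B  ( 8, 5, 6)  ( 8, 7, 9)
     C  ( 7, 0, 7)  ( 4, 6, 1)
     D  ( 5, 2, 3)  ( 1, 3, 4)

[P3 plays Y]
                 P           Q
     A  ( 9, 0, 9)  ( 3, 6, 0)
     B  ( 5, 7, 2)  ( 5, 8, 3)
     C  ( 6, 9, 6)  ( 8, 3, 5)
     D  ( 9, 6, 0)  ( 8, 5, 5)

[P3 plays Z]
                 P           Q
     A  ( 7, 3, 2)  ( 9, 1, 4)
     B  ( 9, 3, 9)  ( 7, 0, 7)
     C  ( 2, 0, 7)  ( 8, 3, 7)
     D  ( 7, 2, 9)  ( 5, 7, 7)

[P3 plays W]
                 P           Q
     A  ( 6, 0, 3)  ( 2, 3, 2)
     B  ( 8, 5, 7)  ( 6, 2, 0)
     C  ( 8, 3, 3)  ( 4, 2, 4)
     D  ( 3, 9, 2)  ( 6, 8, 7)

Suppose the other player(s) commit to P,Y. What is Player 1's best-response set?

BR_1 = {A,D}

u_1(A vs P,Y) = 9
u_1(B vs P,Y) = 5
u_1(C vs P,Y) = 6
u_1(D vs P,Y) = 9
max payoff 9 at {A,D}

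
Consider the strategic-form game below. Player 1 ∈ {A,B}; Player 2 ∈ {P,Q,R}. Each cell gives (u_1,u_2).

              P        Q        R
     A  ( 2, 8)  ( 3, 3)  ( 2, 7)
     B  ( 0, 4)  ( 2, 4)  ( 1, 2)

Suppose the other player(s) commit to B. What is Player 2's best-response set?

argmax u_2 = {P,Q}

u_2(P vs B) = 4
u_2(Q vs B) = 4
u_2(R vs B) = 2
max payoff 4 at {P,Q}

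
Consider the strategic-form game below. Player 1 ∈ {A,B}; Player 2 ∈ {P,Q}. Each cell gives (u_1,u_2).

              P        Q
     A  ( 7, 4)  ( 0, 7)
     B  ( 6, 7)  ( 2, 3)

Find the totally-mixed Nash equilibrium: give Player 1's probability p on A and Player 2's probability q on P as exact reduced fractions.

p=4/7, q=2/3

P1 indiff ⇒ q·7+(1-q)·0 = q·6+(1-q)·2 ⇒ q(1) = (1-q)(2) ⇒ q = 2/3
P2 indiff ⇒ p·4+(1-p)·7 = p·7+(1-p)·3 ⇒ p(-3) = (1-p)(-4) ⇒ p = 4/7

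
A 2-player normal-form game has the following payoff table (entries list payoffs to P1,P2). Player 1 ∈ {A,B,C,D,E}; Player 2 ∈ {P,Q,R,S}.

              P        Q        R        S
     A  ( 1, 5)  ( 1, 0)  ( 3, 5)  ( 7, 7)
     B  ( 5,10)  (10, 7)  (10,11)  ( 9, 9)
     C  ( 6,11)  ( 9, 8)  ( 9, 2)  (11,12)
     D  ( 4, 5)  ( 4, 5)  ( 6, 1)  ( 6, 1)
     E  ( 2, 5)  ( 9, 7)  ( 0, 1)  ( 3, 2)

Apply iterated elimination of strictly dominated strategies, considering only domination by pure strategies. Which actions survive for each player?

P1 drop A (B beats it: P:5>1 Q:10>1 R:10>3 S:9>7)
P1 drop D (B beats it: P:5>4 Q:10>4 R:10>6 S:9>6)
P1 drop E (B beats it: P:5>2 Q:10>9 R:10>0 S:9>3)
P2 drop Q (P beats it: B:10>7 C:11>8)
P1→{B,C} P2→{P,R,S}

Survivors P1:{B,C} P2:{P,R,S}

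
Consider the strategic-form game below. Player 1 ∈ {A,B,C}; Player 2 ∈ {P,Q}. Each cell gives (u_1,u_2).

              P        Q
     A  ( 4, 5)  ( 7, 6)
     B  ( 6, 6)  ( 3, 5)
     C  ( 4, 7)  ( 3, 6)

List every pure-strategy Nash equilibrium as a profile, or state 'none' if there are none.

PSNE = {(A,Q), (B,P)}

(A,P): not NE [P1→B gives 6>4; P2→Q gives 6>5]
(A,Q): NE
(B,P): NE
(B,Q): not NE [P1→A gives 7>3; P2→P gives 6>5]
(C,P): not NE [P1→B gives 6>4]
(C,Q): not NE [P1→A gives 7>3; P2→P gives 7>6]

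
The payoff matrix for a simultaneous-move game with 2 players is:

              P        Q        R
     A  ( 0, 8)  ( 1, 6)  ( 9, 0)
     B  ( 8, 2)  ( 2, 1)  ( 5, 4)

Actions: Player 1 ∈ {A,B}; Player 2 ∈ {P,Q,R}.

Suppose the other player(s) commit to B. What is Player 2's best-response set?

u_2(P vs B) = 2
u_2(Q vs B) = 1
u_2(R vs B) = 4
max payoff 4 at {R}

BR_2 = {R}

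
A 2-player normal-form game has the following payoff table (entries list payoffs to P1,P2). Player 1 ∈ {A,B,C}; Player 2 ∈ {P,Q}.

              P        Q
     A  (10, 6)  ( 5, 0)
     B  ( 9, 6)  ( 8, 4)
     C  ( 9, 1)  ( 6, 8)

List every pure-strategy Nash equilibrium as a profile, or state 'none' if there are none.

PSNE = {(A,P)}

(A,P): NE
(A,Q): not NE [P1→B gives 8>5; P2→P gives 6>0]
(B,P): not NE [P1→A gives 10>9]
(B,Q): not NE [P2→P gives 6>4]
(C,P): not NE [P1→A gives 10>9; P2→Q gives 8>1]
(C,Q): not NE [P1→B gives 8>6]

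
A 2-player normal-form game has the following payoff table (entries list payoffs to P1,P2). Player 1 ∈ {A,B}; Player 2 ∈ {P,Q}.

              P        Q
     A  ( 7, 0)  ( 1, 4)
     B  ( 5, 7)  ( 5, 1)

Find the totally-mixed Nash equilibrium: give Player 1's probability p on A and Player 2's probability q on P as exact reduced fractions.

P1 indiff ⇒ q·7+(1-q)·1 = q·5+(1-q)·5 ⇒ q(2) = (1-q)(4) ⇒ q = 2/3
P2 indiff ⇒ p·0+(1-p)·7 = p·4+(1-p)·1 ⇒ p(-4) = (1-p)(-6) ⇒ p = 3/5

P1 mixes 3/5 on A; P2 mixes 2/3 on P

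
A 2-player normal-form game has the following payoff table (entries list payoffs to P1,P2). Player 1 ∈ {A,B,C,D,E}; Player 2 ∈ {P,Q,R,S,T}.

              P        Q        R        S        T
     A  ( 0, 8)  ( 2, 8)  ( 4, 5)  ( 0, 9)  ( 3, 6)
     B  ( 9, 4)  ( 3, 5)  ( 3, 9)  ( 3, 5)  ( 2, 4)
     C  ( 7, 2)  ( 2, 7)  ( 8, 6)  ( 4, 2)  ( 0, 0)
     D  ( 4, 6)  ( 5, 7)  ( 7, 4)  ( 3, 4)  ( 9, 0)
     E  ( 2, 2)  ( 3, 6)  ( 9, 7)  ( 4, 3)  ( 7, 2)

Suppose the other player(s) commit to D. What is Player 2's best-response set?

u_2(P vs D) = 6
u_2(Q vs D) = 7
u_2(R vs D) = 4
u_2(S vs D) = 4
u_2(T vs D) = 0
max payoff 7 at {Q}

BR_2 = {Q}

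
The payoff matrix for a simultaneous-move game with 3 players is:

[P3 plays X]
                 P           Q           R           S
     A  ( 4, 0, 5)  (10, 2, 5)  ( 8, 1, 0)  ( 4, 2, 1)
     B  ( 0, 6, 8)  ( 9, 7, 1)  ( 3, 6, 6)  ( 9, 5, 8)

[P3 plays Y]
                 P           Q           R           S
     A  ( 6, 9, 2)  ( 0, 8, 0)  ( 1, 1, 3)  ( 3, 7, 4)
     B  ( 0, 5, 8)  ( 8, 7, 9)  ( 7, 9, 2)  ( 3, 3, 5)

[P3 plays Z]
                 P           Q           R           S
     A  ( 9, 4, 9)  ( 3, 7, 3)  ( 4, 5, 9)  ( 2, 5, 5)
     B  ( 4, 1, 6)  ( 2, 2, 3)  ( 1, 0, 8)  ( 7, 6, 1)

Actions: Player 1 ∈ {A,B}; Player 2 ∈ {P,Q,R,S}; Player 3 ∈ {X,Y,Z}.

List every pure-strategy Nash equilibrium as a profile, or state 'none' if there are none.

Nash profiles: (A,Q,X)

(A,P,X): not NE [P2→S gives 2>0; P3→Z gives 9>5]
(A,P,Y): not NE [P3→Z gives 9>2]
(A,P,Z): not NE [P2→Q gives 7>4]
(A,Q,X): NE
(A,Q,Y): not NE [P1→B gives 8>0; P2→P gives 9>8; P3→X gives 5>0]
(A,Q,Z): not NE [P3→X gives 5>3]
(A,R,X): not NE [P2→S gives 2>1; P3→Z gives 9>0]
(A,R,Y): not NE [P1→B gives 7>1; P2→P gives 9>1; P3→Z gives 9>3]
(A,R,Z): not NE [P2→Q gives 7>5]
(A,S,X): not NE [P1→B gives 9>4; P3→Z gives 5>1]
(A,S,Y): not NE [P2→P gives 9>7; P3→Z gives 5>4]
(A,S,Z): not NE [P1→B gives 7>2; P2→Q gives 7>5]
(B,P,X): not NE [P1→A gives 4>0; P2→Q gives 7>6]
(B,P,Y): not NE [P1→A gives 6>0; P2→R gives 9>5]
(B,P,Z): not NE [P1→A gives 9>4; P2→S gives 6>1; P3→Y gives 8>6]
(B,Q,X): not NE [P1→A gives 10>9; P3→Y gives 9>1]
(B,Q,Y): not NE [P2→R gives 9>7]
(B,Q,Z): not NE [P1→A gives 3>2; P2→S gives 6>2; P3→Y gives 9>3]
(B,R,X): not NE [P1→A gives 8>3; P2→Q gives 7>6; P3→Z gives 8>6]
(B,R,Y): not NE [P3→Z gives 8>2]
(B,R,Z): not NE [P1→A gives 4>1; P2→S gives 6>0]
(B,S,X): not NE [P2→Q gives 7>5]
(B,S,Y): not NE [P2→R gives 9>3; P3→X gives 8>5]
(B,S,Z): not NE [P3→X gives 8>1]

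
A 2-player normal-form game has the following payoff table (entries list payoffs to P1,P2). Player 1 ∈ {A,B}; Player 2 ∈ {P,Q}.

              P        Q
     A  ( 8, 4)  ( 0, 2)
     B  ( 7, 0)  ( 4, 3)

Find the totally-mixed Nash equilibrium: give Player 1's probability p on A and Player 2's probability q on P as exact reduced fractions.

P1 indiff ⇒ q·8+(1-q)·0 = q·7+(1-q)·4 ⇒ q(1) = (1-q)(4) ⇒ q = 4/5
P2 indiff ⇒ p·4+(1-p)·0 = p·2+(1-p)·3 ⇒ p(2) = (1-p)(3) ⇒ p = 3/5

(p,q) = (3/5, 4/5)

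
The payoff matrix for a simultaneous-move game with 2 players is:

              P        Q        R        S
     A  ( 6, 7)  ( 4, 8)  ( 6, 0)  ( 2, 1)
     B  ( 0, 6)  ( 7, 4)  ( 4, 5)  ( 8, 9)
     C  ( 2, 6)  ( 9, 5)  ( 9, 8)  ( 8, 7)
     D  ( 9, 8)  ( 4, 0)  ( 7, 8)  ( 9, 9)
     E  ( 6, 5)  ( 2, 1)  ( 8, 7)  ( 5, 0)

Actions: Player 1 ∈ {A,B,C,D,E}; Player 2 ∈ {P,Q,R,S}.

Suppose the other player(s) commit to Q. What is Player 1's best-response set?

u_1(A vs Q) = 4
u_1(B vs Q) = 7
u_1(C vs Q) = 9
u_1(D vs Q) = 4
u_1(E vs Q) = 2
max payoff 9 at {C}

P1 best: {C}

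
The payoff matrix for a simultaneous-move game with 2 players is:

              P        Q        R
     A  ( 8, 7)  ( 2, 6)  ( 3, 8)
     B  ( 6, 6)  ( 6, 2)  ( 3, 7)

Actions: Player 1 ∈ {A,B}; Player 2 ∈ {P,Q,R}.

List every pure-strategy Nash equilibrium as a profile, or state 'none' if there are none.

(A,P): not NE [P2→R gives 8>7]
(A,Q): not NE [P1→B gives 6>2; P2→R gives 8>6]
(A,R): NE
(B,P): not NE [P1→A gives 8>6; P2→R gives 7>6]
(B,Q): not NE [P2→R gives 7>2]
(B,R): NE

Nash profiles: (A,R), (B,R)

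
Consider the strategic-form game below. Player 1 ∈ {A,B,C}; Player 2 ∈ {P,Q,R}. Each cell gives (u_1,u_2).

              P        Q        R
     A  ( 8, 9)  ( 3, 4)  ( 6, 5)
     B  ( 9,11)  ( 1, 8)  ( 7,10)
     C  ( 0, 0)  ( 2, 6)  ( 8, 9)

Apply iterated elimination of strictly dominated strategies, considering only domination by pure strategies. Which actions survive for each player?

Survivors P1:{B,C} P2:{P,R}

P2 drop Q (R beats it: A:5>4 B:10>8 C:9>6)
P1 drop A (B beats it: P:9>8 R:7>6)
P1→{B,C} P2→{P,R}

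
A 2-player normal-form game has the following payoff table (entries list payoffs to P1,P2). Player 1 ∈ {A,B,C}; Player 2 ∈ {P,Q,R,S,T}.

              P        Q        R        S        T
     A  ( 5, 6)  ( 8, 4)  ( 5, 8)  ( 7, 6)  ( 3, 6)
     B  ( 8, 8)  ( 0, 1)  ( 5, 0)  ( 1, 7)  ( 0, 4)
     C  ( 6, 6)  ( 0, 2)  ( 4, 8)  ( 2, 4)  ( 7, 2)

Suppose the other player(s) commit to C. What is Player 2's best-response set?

BR_2 = {R}

u_2(P vs C) = 6
u_2(Q vs C) = 2
u_2(R vs C) = 8
u_2(S vs C) = 4
u_2(T vs C) = 2
max payoff 8 at {R}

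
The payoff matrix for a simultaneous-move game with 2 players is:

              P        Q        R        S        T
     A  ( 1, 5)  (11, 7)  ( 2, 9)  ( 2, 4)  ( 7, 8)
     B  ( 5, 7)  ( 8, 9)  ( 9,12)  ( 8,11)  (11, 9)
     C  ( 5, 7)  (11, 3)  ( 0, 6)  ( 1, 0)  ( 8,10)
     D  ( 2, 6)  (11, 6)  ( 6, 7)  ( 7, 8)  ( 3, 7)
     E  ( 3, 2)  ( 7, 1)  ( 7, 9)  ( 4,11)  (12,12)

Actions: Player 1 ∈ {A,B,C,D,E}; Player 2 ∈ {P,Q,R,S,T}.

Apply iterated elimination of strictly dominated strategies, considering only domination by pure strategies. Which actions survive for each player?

P2 drop P (T beats it: A:8>5 B:9>7 C:10>7 D:7>6 E:12>2)
P2 drop Q (R beats it: A:9>7 B:12>9 C:6>3 D:7>6 E:9>1)
P1 drop A (B beats it: R:9>2 S:8>2 T:11>7)
P1 drop C (B beats it: R:9>0 S:8>1 T:11>8)
P1 drop D (B beats it: R:9>6 S:8>7 T:11>3)
P1→{B,E} P2→{R,S,T}

Remaining: P1:{B,E} P2:{R,S,T}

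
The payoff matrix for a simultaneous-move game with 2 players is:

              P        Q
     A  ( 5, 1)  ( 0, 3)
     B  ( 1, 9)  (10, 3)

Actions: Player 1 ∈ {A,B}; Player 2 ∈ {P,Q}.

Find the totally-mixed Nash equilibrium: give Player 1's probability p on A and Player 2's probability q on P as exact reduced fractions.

(p,q) = (3/4, 5/7)

P1 indiff ⇒ q·5+(1-q)·0 = q·1+(1-q)·10 ⇒ q(4) = (1-q)(10) ⇒ q = 5/7
P2 indiff ⇒ p·1+(1-p)·9 = p·3+(1-p)·3 ⇒ p(-2) = (1-p)(-6) ⇒ p = 3/4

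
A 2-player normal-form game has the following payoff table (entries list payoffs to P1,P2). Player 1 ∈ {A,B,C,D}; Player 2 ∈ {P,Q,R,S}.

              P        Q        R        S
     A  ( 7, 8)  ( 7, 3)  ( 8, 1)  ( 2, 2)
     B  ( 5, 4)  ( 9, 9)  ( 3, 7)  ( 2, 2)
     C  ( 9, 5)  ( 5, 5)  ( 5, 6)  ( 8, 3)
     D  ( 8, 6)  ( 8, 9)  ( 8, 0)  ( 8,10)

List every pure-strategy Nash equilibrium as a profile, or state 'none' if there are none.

NE set: (B,Q), (D,S)

(A,P): not NE [P1→C gives 9>7]
(A,Q): not NE [P1→B gives 9>7; P2→P gives 8>3]
(A,R): not NE [P2→P gives 8>1]
(A,S): not NE [P1→D gives 8>2; P2→P gives 8>2]
(B,P): not NE [P1→C gives 9>5; P2→Q gives 9>4]
(B,Q): NE
(B,R): not NE [P1→D gives 8>3; P2→Q gives 9>7]
(B,S): not NE [P1→D gives 8>2; P2→Q gives 9>2]
(C,P): not NE [P2→R gives 6>5]
(C,Q): not NE [P1→B gives 9>5; P2→R gives 6>5]
(C,R): not NE [P1→D gives 8>5]
(C,S): not NE [P2→R gives 6>3]
(D,P): not NE [P1→C gives 9>8; P2→S gives 10>6]
(D,Q): not NE [P1→B gives 9>8; P2→S gives 10>9]
(D,R): not NE [P2→S gives 10>0]
(D,S): NE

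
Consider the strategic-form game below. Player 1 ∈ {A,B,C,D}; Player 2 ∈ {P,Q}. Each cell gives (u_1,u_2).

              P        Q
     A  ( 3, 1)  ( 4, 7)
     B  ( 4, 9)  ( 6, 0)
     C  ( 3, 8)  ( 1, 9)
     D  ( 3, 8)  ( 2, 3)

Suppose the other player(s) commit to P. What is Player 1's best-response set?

argmax u_1 = {B}

u_1(A vs P) = 3
u_1(B vs P) = 4
u_1(C vs P) = 3
u_1(D vs P) = 3
max payoff 4 at {B}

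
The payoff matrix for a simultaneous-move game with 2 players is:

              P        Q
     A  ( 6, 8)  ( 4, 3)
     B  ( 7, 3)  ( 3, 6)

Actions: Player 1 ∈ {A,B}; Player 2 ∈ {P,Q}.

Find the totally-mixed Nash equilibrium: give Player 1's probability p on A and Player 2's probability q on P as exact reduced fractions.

p=3/8, q=1/2

P1 indiff ⇒ q·6+(1-q)·4 = q·7+(1-q)·3 ⇒ q(-1) = (1-q)(-1) ⇒ q = 1/2
P2 indiff ⇒ p·8+(1-p)·3 = p·3+(1-p)·6 ⇒ p(5) = (1-p)(3) ⇒ p = 3/8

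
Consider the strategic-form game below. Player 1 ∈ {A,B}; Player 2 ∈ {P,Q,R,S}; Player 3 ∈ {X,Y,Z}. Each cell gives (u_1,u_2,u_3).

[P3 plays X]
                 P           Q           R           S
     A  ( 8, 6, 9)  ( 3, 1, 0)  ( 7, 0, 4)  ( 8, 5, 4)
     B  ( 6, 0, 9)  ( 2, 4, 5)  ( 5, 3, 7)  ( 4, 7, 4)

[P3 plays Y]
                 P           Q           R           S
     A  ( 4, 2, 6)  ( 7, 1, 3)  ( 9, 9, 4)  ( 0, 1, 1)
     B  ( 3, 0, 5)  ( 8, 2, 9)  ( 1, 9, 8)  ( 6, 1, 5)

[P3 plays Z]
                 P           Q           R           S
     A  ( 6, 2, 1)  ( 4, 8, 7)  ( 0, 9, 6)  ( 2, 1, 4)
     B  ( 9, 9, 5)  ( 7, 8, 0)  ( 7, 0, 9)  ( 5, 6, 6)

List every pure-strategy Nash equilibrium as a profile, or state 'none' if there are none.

Nash profiles: (A,P,X)

(A,P,X): NE
(A,P,Y): not NE [P2→R gives 9>2; P3→X gives 9>6]
(A,P,Z): not NE [P1→B gives 9>6; P2→R gives 9>2; P3→X gives 9>1]
(A,Q,X): not NE [P2→P gives 6>1; P3→Z gives 7>0]
(A,Q,Y): not NE [P1→B gives 8>7; P2→R gives 9>1; P3→Z gives 7>3]
(A,Q,Z): not NE [P1→B gives 7>4; P2→R gives 9>8]
(A,R,X): not NE [P2→P gives 6>0; P3→Z gives 6>4]
(A,R,Y): not NE [P3→Z gives 6>4]
(A,R,Z): not NE [P1→B gives 7>0]
(A,S,X): not NE [P2→P gives 6>5]
(A,S,Y): not NE [P1→B gives 6>0; P2→R gives 9>1; P3→Z gives 4>1]
(A,S,Z): not NE [P1→B gives 5>2; P2→R gives 9>1]
(B,P,X): not NE [P1→A gives 8>6; P2→S gives 7>0]
(B,P,Y): not NE [P1→A gives 4>3; P2→R gives 9>0; P3→X gives 9>5]
(B,P,Z): not NE [P3→X gives 9>5]
(B,Q,X): not NE [P1→A gives 3>2; P2→S gives 7>4; P3→Y gives 9>5]
(B,Q,Y): not NE [P2→R gives 9>2]
(B,Q,Z): not NE [P2→P gives 9>8; P3→Y gives 9>0]
(B,R,X): not NE [P1→A gives 7>5; P2→S gives 7>3; P3→Z gives 9>7]
(B,R,Y): not NE [P1→A gives 9>1; P3→Z gives 9>8]
(B,R,Z): not NE [P2→P gives 9>0]
(B,S,X): not NE [P1→A gives 8>4; P3→Z gives 6>4]
(B,S,Y): not NE [P2→R gives 9>1; P3→Z gives 6>5]
(B,S,Z): not NE [P2→P gives 9>6]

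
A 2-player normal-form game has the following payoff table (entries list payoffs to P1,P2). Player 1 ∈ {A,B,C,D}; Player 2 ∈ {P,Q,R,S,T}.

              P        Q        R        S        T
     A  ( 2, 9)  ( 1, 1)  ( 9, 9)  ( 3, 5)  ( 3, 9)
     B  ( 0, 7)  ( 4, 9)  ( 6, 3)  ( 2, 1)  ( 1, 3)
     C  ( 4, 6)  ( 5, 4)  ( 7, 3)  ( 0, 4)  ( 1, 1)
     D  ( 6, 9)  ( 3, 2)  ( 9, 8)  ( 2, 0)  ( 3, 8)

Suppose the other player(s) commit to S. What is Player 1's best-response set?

u_1(A vs S) = 3
u_1(B vs S) = 2
u_1(C vs S) = 0
u_1(D vs S) = 2
max payoff 3 at {A}

P1 best: {A}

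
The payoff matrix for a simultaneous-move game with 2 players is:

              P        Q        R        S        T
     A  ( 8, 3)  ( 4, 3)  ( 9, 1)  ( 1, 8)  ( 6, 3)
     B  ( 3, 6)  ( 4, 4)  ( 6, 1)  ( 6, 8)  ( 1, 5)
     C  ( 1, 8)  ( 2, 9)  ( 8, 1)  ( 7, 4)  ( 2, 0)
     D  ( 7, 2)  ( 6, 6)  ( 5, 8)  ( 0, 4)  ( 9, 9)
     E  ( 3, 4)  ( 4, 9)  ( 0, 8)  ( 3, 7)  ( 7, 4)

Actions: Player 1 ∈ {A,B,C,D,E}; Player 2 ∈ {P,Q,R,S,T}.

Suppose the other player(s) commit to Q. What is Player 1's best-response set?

u_1(A vs Q) = 4
u_1(B vs Q) = 4
u_1(C vs Q) = 2
u_1(D vs Q) = 6
u_1(E vs Q) = 4
max payoff 6 at {D}

argmax u_1 = {D}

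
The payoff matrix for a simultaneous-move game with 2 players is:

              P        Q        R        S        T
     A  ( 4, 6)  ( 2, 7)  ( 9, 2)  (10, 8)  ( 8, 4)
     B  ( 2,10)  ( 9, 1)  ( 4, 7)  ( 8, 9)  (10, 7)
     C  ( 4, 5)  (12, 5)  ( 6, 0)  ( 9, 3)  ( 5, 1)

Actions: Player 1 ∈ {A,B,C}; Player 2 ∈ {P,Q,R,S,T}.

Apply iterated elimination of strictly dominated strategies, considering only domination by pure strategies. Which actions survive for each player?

P2 drop R (P beats it: A:6>2 B:10>7 C:5>0)
P2 drop T (P beats it: A:6>4 B:10>7 C:5>1)
P1 drop B (C beats it: P:4>2 Q:12>9 S:9>8)
P1→{A,C} P2→{P,Q,S}

Remaining: P1:{A,C} P2:{P,Q,S}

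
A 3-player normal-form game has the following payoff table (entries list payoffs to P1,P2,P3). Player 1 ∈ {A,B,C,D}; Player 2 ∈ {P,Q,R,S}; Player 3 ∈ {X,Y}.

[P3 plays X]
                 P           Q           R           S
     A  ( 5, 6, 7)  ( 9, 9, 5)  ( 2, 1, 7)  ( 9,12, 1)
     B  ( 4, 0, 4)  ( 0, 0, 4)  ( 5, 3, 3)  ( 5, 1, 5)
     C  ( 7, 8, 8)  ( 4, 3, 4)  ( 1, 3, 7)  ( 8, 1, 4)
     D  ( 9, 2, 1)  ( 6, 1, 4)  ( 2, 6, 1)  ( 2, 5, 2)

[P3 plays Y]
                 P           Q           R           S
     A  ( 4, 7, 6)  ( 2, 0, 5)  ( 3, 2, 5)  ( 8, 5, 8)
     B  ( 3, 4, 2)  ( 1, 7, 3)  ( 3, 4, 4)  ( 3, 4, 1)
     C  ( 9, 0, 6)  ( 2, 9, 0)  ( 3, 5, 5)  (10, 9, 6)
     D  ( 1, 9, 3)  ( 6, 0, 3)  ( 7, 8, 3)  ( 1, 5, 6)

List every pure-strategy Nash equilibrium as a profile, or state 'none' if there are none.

(A,P,X): not NE [P1→D gives 9>5; P2→S gives 12>6]
(A,P,Y): not NE [P1→C gives 9>4; P3→X gives 7>6]
(A,Q,X): not NE [P2→S gives 12>9]
(A,Q,Y): not NE [P1→D gives 6>2; P2→P gives 7>0]
(A,R,X): not NE [P1→B gives 5>2; P2→S gives 12>1]
(A,R,Y): not NE [P1→D gives 7>3; P2→P gives 7>2; P3→X gives 7>5]
(A,S,X): not NE [P3→Y gives 8>1]
(A,S,Y): not NE [P1→C gives 10>8; P2→P gives 7>5]
(B,P,X): not NE [P1→D gives 9>4; P2→R gives 3>0]
(B,P,Y): not NE [P1→C gives 9>3; P2→Q gives 7>4; P3→X gives 4>2]
(B,Q,X): not NE [P1→A gives 9>0; P2→R gives 3>0]
(B,Q,Y): not NE [P1→D gives 6>1; P3→X gives 4>3]
(B,R,X): not NE [P3→Y gives 4>3]
(B,R,Y): not NE [P1→D gives 7>3; P2→Q gives 7>4]
(B,S,X): not NE [P1→A gives 9>5; P2→R gives 3>1]
(B,S,Y): not NE [P1→C gives 10>3; P2→Q gives 7>4; P3→X gives 5>1]
(C,P,X): not NE [P1→D gives 9>7]
(C,P,Y): not NE [P2→S gives 9>0; P3→X gives 8>6]
(C,Q,X): not NE [P1→A gives 9>4; P2→P gives 8>3]
(C,Q,Y): not NE [P1→D gives 6>2; P3→X gives 4>0]
(C,R,X): not NE [P1→B gives 5>1; P2→P gives 8>3]
(C,R,Y): not NE [P1→D gives 7>3; P2→S gives 9>5; P3→X gives 7>5]
(C,S,X): not NE [P1→A gives 9>8; P2→P gives 8>1; P3→Y gives 6>4]
(C,S,Y): NE
(D,P,X): not NE [P2→R gives 6>2; P3→Y gives 3>1]
(D,P,Y): not NE [P1→C gives 9>1]
(D,Q,X): not NE [P1→A gives 9>6; P2→R gives 6>1]
(D,Q,Y): not NE [P2→P gives 9>0; P3→X gives 4>3]
(D,R,X): not NE [P1→B gives 5>2; P3→Y gives 3>1]
(D,R,Y): not NE [P2→P gives 9>8]
(D,S,X): not NE [P1→A gives 9>2; P2→R gives 6>5; P3→Y gives 6>2]
(D,S,Y): not NE [P1→C gives 10>1; P2→P gives 9>5]

Nash profiles: (C,S,Y)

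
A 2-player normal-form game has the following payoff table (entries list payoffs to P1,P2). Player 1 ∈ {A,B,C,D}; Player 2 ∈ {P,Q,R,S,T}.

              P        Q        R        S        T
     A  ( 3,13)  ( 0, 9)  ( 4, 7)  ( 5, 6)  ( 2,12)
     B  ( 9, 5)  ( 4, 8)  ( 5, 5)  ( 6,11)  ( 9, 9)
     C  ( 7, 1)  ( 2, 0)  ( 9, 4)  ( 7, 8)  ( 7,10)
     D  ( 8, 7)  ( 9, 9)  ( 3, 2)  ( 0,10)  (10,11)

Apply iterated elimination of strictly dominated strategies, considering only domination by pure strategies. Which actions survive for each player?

Remaining: P1:{B,C,D} P2:{S,T}

P1 drop A (B beats it: P:9>3 Q:4>0 R:5>4 S:6>5 T:9>2)
P2 drop P (S beats it: B:11>5 C:8>1 D:10>7)
P2 drop Q (S beats it: B:11>8 C:8>0 D:10>9)
P2 drop R (S beats it: B:11>5 C:8>4 D:10>2)
P1→{B,C,D} P2→{S,T}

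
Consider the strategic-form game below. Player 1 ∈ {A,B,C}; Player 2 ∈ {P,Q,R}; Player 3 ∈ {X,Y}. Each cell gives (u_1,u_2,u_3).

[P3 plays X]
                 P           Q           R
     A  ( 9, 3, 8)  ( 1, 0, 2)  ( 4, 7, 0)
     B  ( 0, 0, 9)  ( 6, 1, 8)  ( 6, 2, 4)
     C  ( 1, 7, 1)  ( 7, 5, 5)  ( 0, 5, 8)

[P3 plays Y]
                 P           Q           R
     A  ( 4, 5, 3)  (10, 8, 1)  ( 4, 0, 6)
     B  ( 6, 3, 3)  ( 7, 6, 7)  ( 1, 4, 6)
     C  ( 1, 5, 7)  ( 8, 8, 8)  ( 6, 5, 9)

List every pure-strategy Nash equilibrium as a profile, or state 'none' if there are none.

(A,P,X): not NE [P2→R gives 7>3]
(A,P,Y): not NE [P1→B gives 6>4; P2→Q gives 8>5; P3→X gives 8>3]
(A,Q,X): not NE [P1→C gives 7>1; P2→R gives 7>0]
(A,Q,Y): not NE [P3→X gives 2>1]
(A,R,X): not NE [P1→B gives 6>4; P3→Y gives 6>0]
(A,R,Y): not NE [P1→C gives 6>4; P2→Q gives 8>0]
(B,P,X): not NE [P1→A gives 9>0; P2→R gives 2>0]
(B,P,Y): not NE [P2→Q gives 6>3; P3→X gives 9>3]
(B,Q,X): not NE [P1→C gives 7>6; P2→R gives 2>1]
(B,Q,Y): not NE [P1→A gives 10>7; P3→X gives 8>7]
(B,R,X): not NE [P3→Y gives 6>4]
(B,R,Y): not NE [P1→C gives 6>1; P2→Q gives 6>4]
(C,P,X): not NE [P1→A gives 9>1; P3→Y gives 7>1]
(C,P,Y): not NE [P1→B gives 6>1; P2→Q gives 8>5]
(C,Q,X): not NE [P2→P gives 7>5; P3→Y gives 8>5]
(C,Q,Y): not NE [P1→A gives 10>8]
(C,R,X): not NE [P1→B gives 6>0; P2→P gives 7>5; P3→Y gives 9>8]
(C,R,Y): not NE [P2→Q gives 8>5]

PSNE: ∅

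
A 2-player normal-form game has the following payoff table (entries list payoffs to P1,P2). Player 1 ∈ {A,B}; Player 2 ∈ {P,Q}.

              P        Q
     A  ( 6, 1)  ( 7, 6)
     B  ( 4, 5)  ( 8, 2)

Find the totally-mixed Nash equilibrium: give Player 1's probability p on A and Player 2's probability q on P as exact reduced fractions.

P1 mixes 3/8 on A; P2 mixes 1/3 on P

P1 indiff ⇒ q·6+(1-q)·7 = q·4+(1-q)·8 ⇒ q(2) = (1-q)(1) ⇒ q = 1/3
P2 indiff ⇒ p·1+(1-p)·5 = p·6+(1-p)·2 ⇒ p(-5) = (1-p)(-3) ⇒ p = 3/8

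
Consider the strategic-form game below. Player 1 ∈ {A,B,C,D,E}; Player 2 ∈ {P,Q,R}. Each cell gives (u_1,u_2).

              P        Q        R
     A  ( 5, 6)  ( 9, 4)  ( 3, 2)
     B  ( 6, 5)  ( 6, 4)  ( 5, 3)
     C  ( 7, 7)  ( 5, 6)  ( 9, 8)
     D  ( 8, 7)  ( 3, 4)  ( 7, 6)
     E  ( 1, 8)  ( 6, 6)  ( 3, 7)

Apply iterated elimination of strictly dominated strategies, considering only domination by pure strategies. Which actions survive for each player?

Remaining: P1:{C,D} P2:{P,R}

P2 drop Q (P beats it: A:6>4 B:5>4 C:7>6 D:7>4 E:8>6)
P1 drop A (B beats it: P:6>5 R:5>3)
P1 drop B (C beats it: P:7>6 R:9>5)
P1 drop E (C beats it: P:7>1 R:9>3)
P1→{C,D} P2→{P,R}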